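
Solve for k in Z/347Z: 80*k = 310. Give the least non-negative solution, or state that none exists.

134

gcd(80, 347) = 1, so a unique solution mod 347 exists.
80⁻¹ ≡ 334 (mod 347).
k ≡ 334*310 ≡ 134 (mod 347).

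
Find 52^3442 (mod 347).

By square-and-multiply:
3442 in binary is 110101110010, i.e. 3442 = 2048 + 1024 + 256 + 64 + 32 + 16 + 2.
52^1 ≡ 52 (mod 347)
52^2 ≡ 52^2 = 2704 ≡ 275 (mod 347)
52^4 ≡ 275^2 = 75625 ≡ 326 (mod 347)
52^8 ≡ 326^2 = 106276 ≡ 94 (mod 347)
52^16 ≡ 94^2 = 8836 ≡ 161 (mod 347)
52^32 ≡ 161^2 = 25921 ≡ 243 (mod 347)
52^64 ≡ 243^2 = 59049 ≡ 59 (mod 347)
52^128 ≡ 59^2 = 3481 ≡ 11 (mod 347)
52^256 ≡ 11^2 = 121 (mod 347)
52^512 ≡ 121^2 = 14641 ≡ 67 (mod 347)
52^1024 ≡ 67^2 = 4489 ≡ 325 (mod 347)
52^2048 ≡ 325^2 = 105625 ≡ 137 (mod 347)
52^3442 = 52^2048 · 52^1024 · 52^256 · 52^64 · 52^32 · 52^16 · 52^2 ≡ 137 · 325 · 121 · 59 · 243 · 161 · 275 (mod 347).
Accumulate the product:
137 · 325 = 44525 ≡ 109
109 · 121 = 13189 ≡ 3
3 · 59 = 177
177 · 243 = 43011 ≡ 330
330 · 161 = 53130 ≡ 39
39 · 275 = 10725 ≡ 315

315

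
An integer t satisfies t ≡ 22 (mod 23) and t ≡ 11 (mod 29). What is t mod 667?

23⁻¹ mod 29: 23*24 ≡ 1 (mod 29), so 23⁻¹ ≡ 24.
t = 22 + 23*((11 − 22)*24 mod 29) = 22 + 23*26 = 620.

620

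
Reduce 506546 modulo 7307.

506546 = 69*7307 + 2363, so 506546 ≡ 2363 (mod 7307).

2363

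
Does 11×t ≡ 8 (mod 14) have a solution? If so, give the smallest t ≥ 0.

gcd(11, 14) = 1, so a unique solution mod 14 exists.
11⁻¹ ≡ 9 (mod 14).
t ≡ 9×8 ≡ 2 (mod 14).

2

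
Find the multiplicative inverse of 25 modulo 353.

113

Apply the Euclidean algorithm and back-substitute:
353 = 14×25 + 3
25 = 8×3 + 1
3 = 3×1 + 0
gcd(25, 353) = 1, so the inverse exists.
Bézout: 1 = −8×353 + 113×25.
So 25⁻¹ ≡ 113 (mod 353).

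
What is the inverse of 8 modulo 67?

42

Apply the Euclidean algorithm and back-substitute:
67 = 8×8 + 3
8 = 2×3 + 2
3 = 1×2 + 1
2 = 2×1 + 0
gcd(8, 67) = 1, so the inverse exists.
Back-substitute for 1:
1 = 1×3 − 1×2
  = −1×8 + 3×3
  = 3×67 − 25×8
So 8⁻¹ ≡ −25 ≡ 42 (mod 67).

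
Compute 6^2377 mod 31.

6

By square-and-multiply:
2377 in binary is 100101001001, i.e. 2377 = 2048 + 256 + 64 + 8 + 1.
6^1 ≡ 6 (mod 31)
6^2 ≡ 6^2 = 36 ≡ 5 (mod 31)
6^4 ≡ 5^2 = 25 (mod 31)
6^8 ≡ 25^2 = 625 ≡ 5 (mod 31)
6^16 ≡ 5^2 = 25 (mod 31)
6^32 ≡ 25^2 = 625 ≡ 5 (mod 31)
6^64 ≡ 5^2 = 25 (mod 31)
6^128 ≡ 25^2 = 625 ≡ 5 (mod 31)
6^256 ≡ 5^2 = 25 (mod 31)
6^512 ≡ 25^2 = 625 ≡ 5 (mod 31)
6^1024 ≡ 5^2 = 25 (mod 31)
6^2048 ≡ 25^2 = 625 ≡ 5 (mod 31)
6^2377 = 6^2048 × 6^256 × 6^64 × 6^8 × 6^1 ≡ 5 × 25 × 25 × 5 × 6 (mod 31).
Accumulate the product:
5 × 25 = 125 ≡ 1
1 × 25 = 25
25 × 5 = 125 ≡ 1
1 × 6 = 6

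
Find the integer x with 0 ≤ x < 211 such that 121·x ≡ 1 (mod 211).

143

211 = 1*121 + 90
121 = 1*90 + 31
90 = 2*31 + 28
31 = 1*28 + 3
28 = 9*3 + 1
3 = 3*1 + 0
gcd(121, 211) = 1, so the inverse exists.
Bézout: 1 = 39*211 − 68*121.
So 121⁻¹ ≡ −68 ≡ 143 (mod 211).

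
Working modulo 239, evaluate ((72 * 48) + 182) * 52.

127

72 * 48 = 3456 ≡ 110 (mod 239)
110 + 182 = 292 ≡ 53 (mod 239)
53 * 52 = 2756 ≡ 127 (mod 239)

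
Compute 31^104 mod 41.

37

By square-and-multiply:
104 in binary is 1101000, i.e. 104 = 64 + 32 + 8.
31^1 ≡ 31 (mod 41)
31^2 ≡ 31^2 = 961 ≡ 18 (mod 41)
31^4 ≡ 18^2 = 324 ≡ 37 (mod 41)
31^8 ≡ 37^2 = 1369 ≡ 16 (mod 41)
31^16 ≡ 16^2 = 256 ≡ 10 (mod 41)
31^32 ≡ 10^2 = 100 ≡ 18 (mod 41)
31^64 ≡ 18^2 = 324 ≡ 37 (mod 41)
31^104 = 31^64 × 31^32 × 31^8 ≡ 37 × 18 × 16 (mod 41).
Accumulate the product:
37 × 18 = 666 ≡ 10
10 × 16 = 160 ≡ 37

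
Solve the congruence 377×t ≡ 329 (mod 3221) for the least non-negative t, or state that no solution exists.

1197

gcd(377, 3221) = 1, so a unique solution mod 3221 exists.
377⁻¹ ≡ 1854 (mod 3221).
t ≡ 1854×329 ≡ 1197 (mod 3221).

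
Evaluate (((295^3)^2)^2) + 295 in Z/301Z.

296

(295)^3 ≡ 85 (mod 301)
(85)^2 ≡ 1 (mod 301)
(1)^2 ≡ 1 (mod 301)
1 + 295 = 296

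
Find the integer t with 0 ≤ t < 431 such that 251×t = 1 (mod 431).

431 = 1·251 + 180
251 = 1·180 + 71
180 = 2·71 + 38
71 = 1·38 + 33
38 = 1·33 + 5
33 = 6·5 + 3
5 = 1·3 + 2
3 = 1·2 + 1
2 = 2·1 + 0
gcd(251, 431) = 1, so the inverse exists.
Back-substitute for 1:
1 = 1·3 − 1·2
  = −1·5 + 2·3
  = 2·33 − 13·5
  = −13·38 + 15·33
  = 15·71 − 28·38
  = −28·180 + 71·71
  = 71·251 − 99·180
  = −99·431 + 170·251
So 251⁻¹ ≡ 170 (mod 431).

170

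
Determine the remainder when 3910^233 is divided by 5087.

3910^1 ≡ 3910 (mod 5087)
3910^2 ≡ 3910^2 = 15288100 ≡ 1665 (mod 5087)
3910^4 ≡ 1665^2 = 2772225 ≡ 4897 (mod 5087)
3910^8 ≡ 4897^2 = 23980609 ≡ 491 (mod 5087)
3910^16 ≡ 491^2 = 241081 ≡ 1992 (mod 5087)
3910^32 ≡ 1992^2 = 3968064 ≡ 204 (mod 5087)
3910^64 ≡ 204^2 = 41616 ≡ 920 (mod 5087)
3910^128 ≡ 920^2 = 846400 ≡ 1958 (mod 5087)
3910^233 = 3910^128 * 3910^64 * 3910^32 * 3910^8 * 3910^1 ≡ 1958 * 920 * 204 * 491 * 3910 (mod 5087).
Accumulate the product:
1958 * 920 = 1801360 ≡ 562
562 * 204 = 114648 ≡ 2734
2734 * 491 = 1342394 ≡ 4513
4513 * 3910 = 17645830 ≡ 4114

4114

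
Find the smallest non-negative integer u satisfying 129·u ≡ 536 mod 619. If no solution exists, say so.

484

gcd(129, 619) = 1, so a unique solution mod 619 exists.
129⁻¹ ≡ 24 (mod 619).
u ≡ 24·536 ≡ 484 (mod 619).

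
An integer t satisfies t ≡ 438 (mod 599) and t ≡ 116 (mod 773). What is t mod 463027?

411352

599⁻¹ mod 773: 599*502 ≡ 1 (mod 773), so 599⁻¹ ≡ 502.
t = 438 + 599*((116 − 438)*502 mod 773) = 438 + 599*686 = 411352.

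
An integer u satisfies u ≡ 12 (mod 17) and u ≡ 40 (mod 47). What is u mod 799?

369

17⁻¹ mod 47: 17×36 ≡ 1 (mod 47), so 17⁻¹ ≡ 36.
u = 12 + 17×((40 − 12)×36 mod 47) = 12 + 17×21 = 369.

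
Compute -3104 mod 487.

305

-3104 = -7·487 + 305, so -3104 ≡ 305 (mod 487).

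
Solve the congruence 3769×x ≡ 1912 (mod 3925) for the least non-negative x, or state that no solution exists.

gcd(3769, 3925) = 1, so a unique solution mod 3925 exists.
3769⁻¹ ≡ 629 (mod 3925).
x ≡ 629×1912 ≡ 1598 (mod 3925).

1598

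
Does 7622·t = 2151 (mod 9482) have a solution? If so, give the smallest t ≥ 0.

gcd(7622, 9482) = 2, and 2 does not divide 2151.
So the congruence has no solution.

no solution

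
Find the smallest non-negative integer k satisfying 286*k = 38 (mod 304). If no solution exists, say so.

gcd(286, 304) = 2, and 2 | 38, so solutions exist.
Divide through by 2: 143*k mod 152 = 19.
143⁻¹ ≡ 135 (mod 152).
k ≡ 135*19 ≡ 133 (mod 152).
The smallest non-negative solution is k = 133.

133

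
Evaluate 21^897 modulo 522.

369

21^1 ≡ 21 (mod 522)
21^2 ≡ 21^2 = 441 (mod 522)
21^4 ≡ 441^2 = 194481 ≡ 297 (mod 522)
21^8 ≡ 297^2 = 88209 ≡ 513 (mod 522)
21^16 ≡ 513^2 = 263169 ≡ 81 (mod 522)
21^32 ≡ 81^2 = 6561 ≡ 297 (mod 522)
21^64 ≡ 297^2 = 88209 ≡ 513 (mod 522)
21^128 ≡ 513^2 = 263169 ≡ 81 (mod 522)
21^256 ≡ 81^2 = 6561 ≡ 297 (mod 522)
21^512 ≡ 297^2 = 88209 ≡ 513 (mod 522)
21^897 = 21^512 * 21^256 * 21^128 * 21^1 ≡ 513 * 297 * 81 * 21 (mod 522).
Accumulate the product:
513 * 297 = 152361 ≡ 459
459 * 81 = 37179 ≡ 117
117 * 21 = 2457 ≡ 369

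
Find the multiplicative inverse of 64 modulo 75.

75 = 1*64 + 11
64 = 5*11 + 9
11 = 1*9 + 2
9 = 4*2 + 1
2 = 2*1 + 0
gcd(64, 75) = 1, so the inverse exists.
Back-substitute for 1:
1 = 1*9 − 4*2
  = −4*11 + 5*9
  = 5*64 − 29*11
  = −29*75 + 34*64
So 64⁻¹ ≡ 34 (mod 75).

34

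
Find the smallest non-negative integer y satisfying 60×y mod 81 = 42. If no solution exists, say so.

gcd(60, 81) = 3, and 3 | 42, so solutions exist.
Divide through by 3: 20×y mod 27 = 14.
20⁻¹ ≡ 23 (mod 27).
y ≡ 23×14 ≡ 25 (mod 27).
The smallest non-negative solution is y = 25.

25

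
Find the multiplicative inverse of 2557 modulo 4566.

4566 = 1×2557 + 2009
2557 = 1×2009 + 548
2009 = 3×548 + 365
548 = 1×365 + 183
365 = 1×183 + 182
183 = 1×182 + 1
182 = 182×1 + 0
gcd(2557, 4566) = 1, so the inverse exists.
Back-substitute for 1:
1 = 1×183 − 1×182
  = −1×365 + 2×183
  = 2×548 − 3×365
  = −3×2009 + 11×548
  = 11×2557 − 14×2009
  = −14×4566 + 25×2557
So 2557⁻¹ ≡ 25 (mod 4566).

25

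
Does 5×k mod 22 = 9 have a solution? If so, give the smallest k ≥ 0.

gcd(5, 22) = 1, so a unique solution mod 22 exists.
5⁻¹ ≡ 9 (mod 22).
k ≡ 9×9 ≡ 15 (mod 22).

15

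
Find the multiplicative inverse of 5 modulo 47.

19

By the extended Euclidean algorithm:
47 = 9·5 + 2
5 = 2·2 + 1
2 = 2·1 + 0
gcd(5, 47) = 1, so the inverse exists.
Bézout: 1 = −2·47 + 19·5.
So 5⁻¹ ≡ 19 (mod 47).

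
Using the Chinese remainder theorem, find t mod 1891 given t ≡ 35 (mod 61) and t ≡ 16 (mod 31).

1194

61⁻¹ mod 31: 61·30 ≡ 1 (mod 31), so 61⁻¹ ≡ 30.
t = 35 + 61·((16 − 35)·30 mod 31) = 35 + 61·19 = 1194.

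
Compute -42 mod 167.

-42 = -1×167 + 125, so -42 ≡ 125 (mod 167).

125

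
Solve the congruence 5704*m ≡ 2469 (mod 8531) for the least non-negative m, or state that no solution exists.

gcd(5704, 8531) = 1, so a unique solution mod 8531 exists.
5704⁻¹ ≡ 6313 (mod 8531).
m ≡ 6313*2469 ≡ 660 (mod 8531).

660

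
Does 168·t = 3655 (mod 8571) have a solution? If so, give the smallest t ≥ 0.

no solution

gcd(168, 8571) = 3, and 3 does not divide 3655.
So the congruence has no solution.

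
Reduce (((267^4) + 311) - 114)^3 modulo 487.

(267)^4 ≡ 392 (mod 487)
392 + 311 = 703 ≡ 216 (mod 487)
216 - 114 = 102
(102)^3 ≡ 35 (mod 487)

35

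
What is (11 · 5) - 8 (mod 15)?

11 · 5 = 55 ≡ 10 (mod 15)
10 - 8 = 2

2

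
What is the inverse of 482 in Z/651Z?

Run the extended Euclidean algorithm:
651 = 1*482 + 169
482 = 2*169 + 144
169 = 1*144 + 25
144 = 5*25 + 19
25 = 1*19 + 6
19 = 3*6 + 1
6 = 6*1 + 0
gcd(482, 651) = 1, so the inverse exists.
Back-substitute for 1:
1 = 1*19 − 3*6
  = −3*25 + 4*19
  = 4*144 − 23*25
  = −23*169 + 27*144
  = 27*482 − 77*169
  = −77*651 + 104*482
So 482⁻¹ ≡ 104 (mod 651).

104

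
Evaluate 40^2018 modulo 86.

2018 in binary is 11111100010, i.e. 2018 = 1024 + 512 + 256 + 128 + 64 + 32 + 2.
40^1 ≡ 40 (mod 86)
40^2 ≡ 40^2 = 1600 ≡ 52 (mod 86)
40^4 ≡ 52^2 = 2704 ≡ 38 (mod 86)
40^8 ≡ 38^2 = 1444 ≡ 68 (mod 86)
40^16 ≡ 68^2 = 4624 ≡ 66 (mod 86)
40^32 ≡ 66^2 = 4356 ≡ 56 (mod 86)
40^64 ≡ 56^2 = 3136 ≡ 40 (mod 86)
40^128 ≡ 40^2 = 1600 ≡ 52 (mod 86)
40^256 ≡ 52^2 = 2704 ≡ 38 (mod 86)
40^512 ≡ 38^2 = 1444 ≡ 68 (mod 86)
40^1024 ≡ 68^2 = 4624 ≡ 66 (mod 86)
40^2018 = 40^1024 * 40^512 * 40^256 * 40^128 * 40^64 * 40^32 * 40^2 ≡ 66 * 68 * 38 * 52 * 40 * 56 * 52 (mod 86).
Accumulate the product:
66 * 68 = 4488 ≡ 16
16 * 38 = 608 ≡ 6
6 * 52 = 312 ≡ 54
54 * 40 = 2160 ≡ 10
10 * 56 = 560 ≡ 44
44 * 52 = 2288 ≡ 52

52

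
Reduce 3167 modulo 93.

5

3167 = 34*93 + 5, so 3167 ≡ 5 (mod 93).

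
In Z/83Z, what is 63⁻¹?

29

Run the extended Euclidean algorithm:
83 = 1*63 + 20
63 = 3*20 + 3
20 = 6*3 + 2
3 = 1*2 + 1
2 = 2*1 + 0
gcd(63, 83) = 1, so the inverse exists.
Back-substitute for 1:
1 = 1*3 − 1*2
  = −1*20 + 7*3
  = 7*63 − 22*20
  = −22*83 + 29*63
So 63⁻¹ ≡ 29 (mod 83).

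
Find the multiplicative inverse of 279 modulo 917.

447

917 = 3·279 + 80
279 = 3·80 + 39
80 = 2·39 + 2
39 = 19·2 + 1
2 = 2·1 + 0
gcd(279, 917) = 1, so the inverse exists.
Back-substitute for 1:
1 = 1·39 − 19·2
  = −19·80 + 39·39
  = 39·279 − 136·80
  = −136·917 + 447·279
So 279⁻¹ ≡ 447 (mod 917).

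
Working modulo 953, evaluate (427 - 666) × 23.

221

427 - 666 = -239 ≡ 714 (mod 953)
714 × 23 = 16422 ≡ 221 (mod 953)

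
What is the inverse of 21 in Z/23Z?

11

By the extended Euclidean algorithm:
23 = 1×21 + 2
21 = 10×2 + 1
2 = 2×1 + 0
gcd(21, 23) = 1, so the inverse exists.
Back-substitute for 1:
1 = 1×21 − 10×2
  = −10×23 + 11×21
So 21⁻¹ ≡ 11 (mod 23).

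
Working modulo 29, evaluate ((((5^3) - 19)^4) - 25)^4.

(5)^3 ≡ 9 (mod 29)
9 - 19 = -10 ≡ 19 (mod 29)
(19)^4 ≡ 24 (mod 29)
24 - 25 = -1 ≡ 28 (mod 29)
(28)^4 ≡ 1 (mod 29)

1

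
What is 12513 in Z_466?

397

12513 = 26×466 + 397, so 12513 ≡ 397 (mod 466).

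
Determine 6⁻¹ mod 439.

439 = 73*6 + 1
6 = 6*1 + 0
gcd(6, 439) = 1, so the inverse exists.
Back-substitute for 1:
1 = 1*439 − 73*6
So 6⁻¹ ≡ −73 ≡ 366 (mod 439).

366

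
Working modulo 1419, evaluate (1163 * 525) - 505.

1319

1163 * 525 = 610575 ≡ 405 (mod 1419)
405 - 505 = -100 ≡ 1319 (mod 1419)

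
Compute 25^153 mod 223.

128

25^1 ≡ 25 (mod 223)
25^2 ≡ 25^2 = 625 ≡ 179 (mod 223)
25^4 ≡ 179^2 = 32041 ≡ 152 (mod 223)
25^8 ≡ 152^2 = 23104 ≡ 135 (mod 223)
25^16 ≡ 135^2 = 18225 ≡ 162 (mod 223)
25^32 ≡ 162^2 = 26244 ≡ 153 (mod 223)
25^64 ≡ 153^2 = 23409 ≡ 217 (mod 223)
25^128 ≡ 217^2 = 47089 ≡ 36 (mod 223)
25^153 = 25^128 × 25^16 × 25^8 × 25^1 ≡ 36 × 162 × 135 × 25 (mod 223).
Accumulate the product:
36 × 162 = 5832 ≡ 34
34 × 135 = 4590 ≡ 130
130 × 25 = 3250 ≡ 128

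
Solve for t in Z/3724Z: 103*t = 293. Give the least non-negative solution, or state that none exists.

gcd(103, 3724) = 1, so a unique solution mod 3724 exists.
103⁻¹ ≡ 1627 (mod 3724).
t ≡ 1627*293 ≡ 39 (mod 3724).

39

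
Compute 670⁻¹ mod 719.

44

719 = 1·670 + 49
670 = 13·49 + 33
49 = 1·33 + 16
33 = 2·16 + 1
16 = 16·1 + 0
gcd(670, 719) = 1, so the inverse exists.
Bézout: 1 = −41·719 + 44·670.
So 670⁻¹ ≡ 44 (mod 719).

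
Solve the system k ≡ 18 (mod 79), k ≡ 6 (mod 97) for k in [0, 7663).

79⁻¹ mod 97: 79×70 ≡ 1 (mod 97), so 79⁻¹ ≡ 70.
k = 18 + 79×((6 − 18)×70 mod 97) = 18 + 79×33 = 2625.

2625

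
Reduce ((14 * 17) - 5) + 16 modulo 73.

14 * 17 = 238 ≡ 19 (mod 73)
19 - 5 = 14
14 + 16 = 30

30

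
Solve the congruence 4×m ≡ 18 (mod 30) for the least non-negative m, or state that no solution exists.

12

gcd(4, 30) = 2, and 2 | 18, so solutions exist.
Divide through by 2: 2×m mod 15 = 9.
2⁻¹ ≡ 8 (mod 15).
m ≡ 8×9 ≡ 12 (mod 15).
The smallest non-negative solution is m = 12.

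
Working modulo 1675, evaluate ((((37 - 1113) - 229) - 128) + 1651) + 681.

899

37 - 1113 = -1076 ≡ 599 (mod 1675)
599 - 229 = 370
370 - 128 = 242
242 + 1651 = 1893 ≡ 218 (mod 1675)
218 + 681 = 899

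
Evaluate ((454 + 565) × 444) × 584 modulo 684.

454 + 565 = 1019 ≡ 335 (mod 684)
335 × 444 = 148740 ≡ 312 (mod 684)
312 × 584 = 182208 ≡ 264 (mod 684)

264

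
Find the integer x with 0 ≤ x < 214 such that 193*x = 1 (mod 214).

Apply the Euclidean algorithm and back-substitute:
214 = 1*193 + 21
193 = 9*21 + 4
21 = 5*4 + 1
4 = 4*1 + 0
gcd(193, 214) = 1, so the inverse exists.
Bézout: 1 = 46*214 − 51*193.
So 193⁻¹ ≡ −51 ≡ 163 (mod 214).

163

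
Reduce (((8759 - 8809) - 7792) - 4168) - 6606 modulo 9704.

792

8759 - 8809 = -50 ≡ 9654 (mod 9704)
9654 - 7792 = 1862
1862 - 4168 = -2306 ≡ 7398 (mod 9704)
7398 - 6606 = 792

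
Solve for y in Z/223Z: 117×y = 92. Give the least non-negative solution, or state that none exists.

37

gcd(117, 223) = 1, so a unique solution mod 223 exists.
117⁻¹ ≡ 61 (mod 223).
y ≡ 61×92 ≡ 37 (mod 223).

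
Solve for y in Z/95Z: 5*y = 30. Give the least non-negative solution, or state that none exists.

6

gcd(5, 95) = 5, and 5 | 30, so solutions exist.
Divide through by 5: 1*y = 6 (mod 19).
1⁻¹ ≡ 1 (mod 19).
y ≡ 1*6 ≡ 6 (mod 19).
The smallest non-negative solution is y = 6.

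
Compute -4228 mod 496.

-4228 = -9*496 + 236, so -4228 ≡ 236 (mod 496).

236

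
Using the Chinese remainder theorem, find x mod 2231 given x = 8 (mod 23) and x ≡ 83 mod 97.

859

23⁻¹ mod 97: 23·38 ≡ 1 (mod 97), so 23⁻¹ ≡ 38.
x = 8 + 23·((83 − 8)·38 mod 97) = 8 + 23·37 = 859.
Check: 859 mod 23 = 8, 859 mod 97 = 83. ✓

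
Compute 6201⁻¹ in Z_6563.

5167

By the extended Euclidean algorithm:
6563 = 1·6201 + 362
6201 = 17·362 + 47
362 = 7·47 + 33
47 = 1·33 + 14
33 = 2·14 + 5
14 = 2·5 + 4
5 = 1·4 + 1
4 = 4·1 + 0
gcd(6201, 6563) = 1, so the inverse exists.
Back-substitute for 1:
1 = 1·5 − 1·4
  = −1·14 + 3·5
  = 3·33 − 7·14
  = −7·47 + 10·33
  = 10·362 − 77·47
  = −77·6201 + 1319·362
  = 1319·6563 − 1396·6201
So 6201⁻¹ ≡ −1396 ≡ 5167 (mod 6563).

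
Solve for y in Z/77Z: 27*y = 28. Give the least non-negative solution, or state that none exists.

21

gcd(27, 77) = 1, so a unique solution mod 77 exists.
27⁻¹ ≡ 20 (mod 77).
y ≡ 20*28 ≡ 21 (mod 77).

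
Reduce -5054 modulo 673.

330

-5054 = -8*673 + 330, so -5054 ≡ 330 (mod 673).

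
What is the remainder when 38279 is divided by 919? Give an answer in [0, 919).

600

38279 = 41*919 + 600, so 38279 ≡ 600 (mod 919).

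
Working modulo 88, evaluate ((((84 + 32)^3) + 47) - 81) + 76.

84 + 32 = 116 ≡ 28 (mod 88)
(28)^3 ≡ 40 (mod 88)
40 + 47 = 87
87 - 81 = 6
6 + 76 = 82

82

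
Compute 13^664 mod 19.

13^1 ≡ 13 (mod 19)
13^2 ≡ 13^2 = 169 ≡ 17 (mod 19)
13^4 ≡ 17^2 = 289 ≡ 4 (mod 19)
13^8 ≡ 4^2 = 16 (mod 19)
13^16 ≡ 16^2 = 256 ≡ 9 (mod 19)
13^32 ≡ 9^2 = 81 ≡ 5 (mod 19)
13^64 ≡ 5^2 = 25 ≡ 6 (mod 19)
13^128 ≡ 6^2 = 36 ≡ 17 (mod 19)
13^256 ≡ 17^2 = 289 ≡ 4 (mod 19)
13^512 ≡ 4^2 = 16 (mod 19)
13^664 = 13^512 × 13^128 × 13^16 × 13^8 ≡ 16 × 17 × 9 × 16 (mod 19).
Accumulate the product:
16 × 17 = 272 ≡ 6
6 × 9 = 54 ≡ 16
16 × 16 = 256 ≡ 9

9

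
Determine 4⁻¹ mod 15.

Apply the Euclidean algorithm and back-substitute:
15 = 3×4 + 3
4 = 1×3 + 1
3 = 3×1 + 0
gcd(4, 15) = 1, so the inverse exists.
Back-substitute for 1:
1 = 1×4 − 1×3
  = −1×15 + 4×4
So 4⁻¹ ≡ 4 (mod 15).

4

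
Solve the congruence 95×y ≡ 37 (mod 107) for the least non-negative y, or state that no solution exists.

95

gcd(95, 107) = 1, so a unique solution mod 107 exists.
95⁻¹ ≡ 98 (mod 107).
y ≡ 98×37 ≡ 95 (mod 107).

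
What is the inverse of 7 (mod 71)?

By the extended Euclidean algorithm:
71 = 10*7 + 1
7 = 7*1 + 0
gcd(7, 71) = 1, so the inverse exists.
Back-substitute for 1:
1 = 1*71 − 10*7
So 7⁻¹ ≡ −10 ≡ 61 (mod 71).

61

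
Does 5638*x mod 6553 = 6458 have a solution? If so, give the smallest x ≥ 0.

394

gcd(5638, 6553) = 1, so a unique solution mod 6553 exists.
5638⁻¹ ≡ 6066 (mod 6553).
x ≡ 6066*6458 ≡ 394 (mod 6553).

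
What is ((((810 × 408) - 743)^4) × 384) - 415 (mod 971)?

810 × 408 = 330480 ≡ 340 (mod 971)
340 - 743 = -403 ≡ 568 (mod 971)
(568)^4 ≡ 389 (mod 971)
389 × 384 = 149376 ≡ 813 (mod 971)
813 - 415 = 398

398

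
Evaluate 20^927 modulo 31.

927 in binary is 1110011111, i.e. 927 = 512 + 256 + 128 + 16 + 8 + 4 + 2 + 1.
20^1 ≡ 20 (mod 31)
20^2 ≡ 20^2 = 400 ≡ 28 (mod 31)
20^4 ≡ 28^2 = 784 ≡ 9 (mod 31)
20^8 ≡ 9^2 = 81 ≡ 19 (mod 31)
20^16 ≡ 19^2 = 361 ≡ 20 (mod 31)
20^32 ≡ 20^2 = 400 ≡ 28 (mod 31)
20^64 ≡ 28^2 = 784 ≡ 9 (mod 31)
20^128 ≡ 9^2 = 81 ≡ 19 (mod 31)
20^256 ≡ 19^2 = 361 ≡ 20 (mod 31)
20^512 ≡ 20^2 = 400 ≡ 28 (mod 31)
20^927 = 20^512 · 20^256 · 20^128 · 20^16 · 20^8 · 20^4 · 20^2 · 20^1 ≡ 28 · 20 · 19 · 20 · 19 · 9 · 28 · 20 (mod 31).
Accumulate the product:
28 · 20 = 560 ≡ 2
2 · 19 = 38 ≡ 7
7 · 20 = 140 ≡ 16
16 · 19 = 304 ≡ 25
25 · 9 = 225 ≡ 8
8 · 28 = 224 ≡ 7
7 · 20 = 140 ≡ 16

16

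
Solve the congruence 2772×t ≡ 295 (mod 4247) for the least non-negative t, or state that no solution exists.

2548

gcd(2772, 4247) = 1, so a unique solution mod 4247 exists.
2772⁻¹ ≡ 167 (mod 4247).
t ≡ 167×295 ≡ 2548 (mod 4247).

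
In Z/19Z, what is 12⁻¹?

8

19 = 1·12 + 7
12 = 1·7 + 5
7 = 1·5 + 2
5 = 2·2 + 1
2 = 2·1 + 0
gcd(12, 19) = 1, so the inverse exists.
Bézout: 1 = −5·19 + 8·12.
So 12⁻¹ ≡ 8 (mod 19).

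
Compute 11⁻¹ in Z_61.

By the extended Euclidean algorithm:
61 = 5*11 + 6
11 = 1*6 + 5
6 = 1*5 + 1
5 = 5*1 + 0
gcd(11, 61) = 1, so the inverse exists.
Bézout: 1 = 2*61 − 11*11.
So 11⁻¹ ≡ −11 ≡ 50 (mod 61).

50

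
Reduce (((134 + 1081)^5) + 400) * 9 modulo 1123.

44

134 + 1081 = 1215 ≡ 92 (mod 1123)
(92)^5 ≡ 104 (mod 1123)
104 + 400 = 504
504 * 9 = 4536 ≡ 44 (mod 1123)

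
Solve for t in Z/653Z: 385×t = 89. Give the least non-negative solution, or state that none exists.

275

gcd(385, 653) = 1, so a unique solution mod 653 exists.
385⁻¹ ≡ 480 (mod 653).
t ≡ 480×89 ≡ 275 (mod 653).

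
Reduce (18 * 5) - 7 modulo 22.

18 * 5 = 90 ≡ 2 (mod 22)
2 - 7 = -5 ≡ 17 (mod 22)

17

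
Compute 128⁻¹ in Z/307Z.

12

307 = 2×128 + 51
128 = 2×51 + 26
51 = 1×26 + 25
26 = 1×25 + 1
25 = 25×1 + 0
gcd(128, 307) = 1, so the inverse exists.
Back-substitute for 1:
1 = 1×26 − 1×25
  = −1×51 + 2×26
  = 2×128 − 5×51
  = −5×307 + 12×128
So 128⁻¹ ≡ 12 (mod 307).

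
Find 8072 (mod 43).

31

8072 = 187*43 + 31, so 8072 ≡ 31 (mod 43).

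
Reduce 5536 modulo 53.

24

5536 = 104·53 + 24, so 5536 ≡ 24 (mod 53).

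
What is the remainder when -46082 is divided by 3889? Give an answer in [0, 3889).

586

-46082 = -12×3889 + 586, so -46082 ≡ 586 (mod 3889).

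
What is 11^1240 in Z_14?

11

1240 in binary is 10011011000, i.e. 1240 = 1024 + 128 + 64 + 16 + 8.
11^1 ≡ 11 (mod 14)
11^2 ≡ 11^2 = 121 ≡ 9 (mod 14)
11^4 ≡ 9^2 = 81 ≡ 11 (mod 14)
11^8 ≡ 11^2 = 121 ≡ 9 (mod 14)
11^16 ≡ 9^2 = 81 ≡ 11 (mod 14)
11^32 ≡ 11^2 = 121 ≡ 9 (mod 14)
11^64 ≡ 9^2 = 81 ≡ 11 (mod 14)
11^128 ≡ 11^2 = 121 ≡ 9 (mod 14)
11^256 ≡ 9^2 = 81 ≡ 11 (mod 14)
11^512 ≡ 11^2 = 121 ≡ 9 (mod 14)
11^1024 ≡ 9^2 = 81 ≡ 11 (mod 14)
11^1240 = 11^1024 × 11^128 × 11^64 × 11^16 × 11^8 ≡ 11 × 9 × 11 × 11 × 9 (mod 14).
Accumulate the product:
11 × 9 = 99 ≡ 1
1 × 11 = 11
11 × 11 = 121 ≡ 9
9 × 9 = 81 ≡ 11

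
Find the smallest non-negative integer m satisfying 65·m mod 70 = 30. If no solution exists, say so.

8

gcd(65, 70) = 5, and 5 | 30, so solutions exist.
Divide through by 5: 13·m ≡ 6 (mod 14).
13⁻¹ ≡ 13 (mod 14).
m ≡ 13·6 ≡ 8 (mod 14).
The smallest non-negative solution is m = 8.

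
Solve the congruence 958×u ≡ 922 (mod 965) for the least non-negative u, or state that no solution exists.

144

gcd(958, 965) = 1, so a unique solution mod 965 exists.
958⁻¹ ≡ 827 (mod 965).
u ≡ 827×922 ≡ 144 (mod 965).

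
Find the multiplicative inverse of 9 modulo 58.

By the extended Euclidean algorithm:
58 = 6*9 + 4
9 = 2*4 + 1
4 = 4*1 + 0
gcd(9, 58) = 1, so the inverse exists.
Bézout: 1 = −2*58 + 13*9.
So 9⁻¹ ≡ 13 (mod 58).

13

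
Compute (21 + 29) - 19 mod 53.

21 + 29 = 50
50 - 19 = 31

31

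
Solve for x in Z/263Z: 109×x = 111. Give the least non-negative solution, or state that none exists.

223

gcd(109, 263) = 1, so a unique solution mod 263 exists.
109⁻¹ ≡ 111 (mod 263).
x ≡ 111×111 ≡ 223 (mod 263).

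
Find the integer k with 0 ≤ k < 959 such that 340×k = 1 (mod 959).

959 = 2×340 + 279
340 = 1×279 + 61
279 = 4×61 + 35
61 = 1×35 + 26
35 = 1×26 + 9
26 = 2×9 + 8
9 = 1×8 + 1
8 = 8×1 + 0
gcd(340, 959) = 1, so the inverse exists.
Back-substitute for 1:
1 = 1×9 − 1×8
  = −1×26 + 3×9
  = 3×35 − 4×26
  = −4×61 + 7×35
  = 7×279 − 32×61
  = −32×340 + 39×279
  = 39×959 − 110×340
So 340⁻¹ ≡ −110 ≡ 849 (mod 959).

849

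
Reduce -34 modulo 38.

4

-34 = -1*38 + 4, so -34 ≡ 4 (mod 38).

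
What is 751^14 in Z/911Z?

Compute successive squares:
14 in binary is 1110, i.e. 14 = 8 + 4 + 2.
751^1 ≡ 751 (mod 911)
751^2 ≡ 751^2 = 564001 ≡ 92 (mod 911)
751^4 ≡ 92^2 = 8464 ≡ 265 (mod 911)
751^8 ≡ 265^2 = 70225 ≡ 78 (mod 911)
751^14 = 751^8 × 751^4 × 751^2 ≡ 78 × 265 × 92 (mod 911).
Accumulate the product:
78 × 265 = 20670 ≡ 628
628 × 92 = 57776 ≡ 383

383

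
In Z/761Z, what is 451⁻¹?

27

761 = 1×451 + 310
451 = 1×310 + 141
310 = 2×141 + 28
141 = 5×28 + 1
28 = 28×1 + 0
gcd(451, 761) = 1, so the inverse exists.
Back-substitute for 1:
1 = 1×141 − 5×28
  = −5×310 + 11×141
  = 11×451 − 16×310
  = −16×761 + 27×451
So 451⁻¹ ≡ 27 (mod 761).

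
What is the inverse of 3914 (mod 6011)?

5002

By the extended Euclidean algorithm:
6011 = 1·3914 + 2097
3914 = 1·2097 + 1817
2097 = 1·1817 + 280
1817 = 6·280 + 137
280 = 2·137 + 6
137 = 22·6 + 5
6 = 1·5 + 1
5 = 5·1 + 0
gcd(3914, 6011) = 1, so the inverse exists.
Bézout: 1 = 657·6011 − 1009·3914.
So 3914⁻¹ ≡ −1009 ≡ 5002 (mod 6011).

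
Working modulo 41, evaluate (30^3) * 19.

(30)^3 ≡ 22 (mod 41)
22 * 19 = 418 ≡ 8 (mod 41)

8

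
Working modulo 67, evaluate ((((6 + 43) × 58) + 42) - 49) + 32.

6 + 43 = 49
49 × 58 = 2842 ≡ 28 (mod 67)
28 + 42 = 70 ≡ 3 (mod 67)
3 - 49 = -46 ≡ 21 (mod 67)
21 + 32 = 53

53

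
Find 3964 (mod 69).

3964 = 57·69 + 31, so 3964 ≡ 31 (mod 69).

31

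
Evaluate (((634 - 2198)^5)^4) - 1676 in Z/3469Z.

634 - 2198 = -1564 ≡ 1905 (mod 3469)
(1905)^5 ≡ 2012 (mod 3469)
(2012)^4 ≡ 820 (mod 3469)
820 - 1676 = -856 ≡ 2613 (mod 3469)

2613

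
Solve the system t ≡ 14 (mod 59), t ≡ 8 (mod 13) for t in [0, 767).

59⁻¹ mod 13: 59·2 ≡ 1 (mod 13), so 59⁻¹ ≡ 2.
t = 14 + 59·((8 − 14)·2 mod 13) = 14 + 59·1 = 73.

73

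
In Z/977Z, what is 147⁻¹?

By the extended Euclidean algorithm:
977 = 6×147 + 95
147 = 1×95 + 52
95 = 1×52 + 43
52 = 1×43 + 9
43 = 4×9 + 7
9 = 1×7 + 2
7 = 3×2 + 1
2 = 2×1 + 0
gcd(147, 977) = 1, so the inverse exists.
Bézout: 1 = 65×977 − 432×147.
So 147⁻¹ ≡ −432 ≡ 545 (mod 977).

545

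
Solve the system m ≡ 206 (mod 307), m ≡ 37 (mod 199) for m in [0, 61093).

307⁻¹ mod 199: 307·164 ≡ 1 (mod 199), so 307⁻¹ ≡ 164.
m = 206 + 307·((37 − 206)·164 mod 199) = 206 + 307·144 = 44414.

44414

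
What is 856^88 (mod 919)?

856^1 ≡ 856 (mod 919)
856^2 ≡ 856^2 = 732736 ≡ 293 (mod 919)
856^4 ≡ 293^2 = 85849 ≡ 382 (mod 919)
856^8 ≡ 382^2 = 145924 ≡ 722 (mod 919)
856^16 ≡ 722^2 = 521284 ≡ 211 (mod 919)
856^32 ≡ 211^2 = 44521 ≡ 409 (mod 919)
856^64 ≡ 409^2 = 167281 ≡ 23 (mod 919)
856^88 = 856^64 · 856^16 · 856^8 ≡ 23 · 211 · 722 (mod 919).
Accumulate the product:
23 · 211 = 4853 ≡ 258
258 · 722 = 186276 ≡ 638

638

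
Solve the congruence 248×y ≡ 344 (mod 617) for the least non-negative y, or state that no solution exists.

gcd(248, 617) = 1, so a unique solution mod 617 exists.
248⁻¹ ≡ 515 (mod 617).
y ≡ 515×344 ≡ 81 (mod 617).

81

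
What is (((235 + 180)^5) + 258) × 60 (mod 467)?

177

235 + 180 = 415
(415)^5 ≡ 282 (mod 467)
282 + 258 = 540 ≡ 73 (mod 467)
73 × 60 = 4380 ≡ 177 (mod 467)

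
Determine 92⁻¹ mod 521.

By the extended Euclidean algorithm:
521 = 5·92 + 61
92 = 1·61 + 31
61 = 1·31 + 30
31 = 1·30 + 1
30 = 30·1 + 0
gcd(92, 521) = 1, so the inverse exists.
Back-substitute for 1:
1 = 1·31 − 1·30
  = −1·61 + 2·31
  = 2·92 − 3·61
  = −3·521 + 17·92
So 92⁻¹ ≡ 17 (mod 521).

17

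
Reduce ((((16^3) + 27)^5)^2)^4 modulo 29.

7

(16)^3 ≡ 7 (mod 29)
7 + 27 = 34 ≡ 5 (mod 29)
(5)^5 ≡ 22 (mod 29)
(22)^2 ≡ 20 (mod 29)
(20)^4 ≡ 7 (mod 29)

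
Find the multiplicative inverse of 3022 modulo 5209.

By the extended Euclidean algorithm:
5209 = 1·3022 + 2187
3022 = 1·2187 + 835
2187 = 2·835 + 517
835 = 1·517 + 318
517 = 1·318 + 199
318 = 1·199 + 119
199 = 1·119 + 80
119 = 1·80 + 39
80 = 2·39 + 2
39 = 19·2 + 1
2 = 2·1 + 0
gcd(3022, 5209) = 1, so the inverse exists.
Back-substitute for 1:
1 = 1·39 − 19·2
  = −19·80 + 39·39
  = 39·119 − 58·80
  = −58·199 + 97·119
  = 97·318 − 155·199
  = −155·517 + 252·318
  = 252·835 − 407·517
  = −407·2187 + 1066·835
  = 1066·3022 − 1473·2187
  = −1473·5209 + 2539·3022
So 3022⁻¹ ≡ 2539 (mod 5209).

2539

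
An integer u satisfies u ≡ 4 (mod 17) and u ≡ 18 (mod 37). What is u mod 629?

17⁻¹ mod 37: 17*24 ≡ 1 (mod 37), so 17⁻¹ ≡ 24.
u = 4 + 17*((18 − 4)*24 mod 37) = 4 + 17*3 = 55.

55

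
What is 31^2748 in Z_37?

2748 in binary is 101010111100, i.e. 2748 = 2048 + 512 + 128 + 32 + 16 + 8 + 4.
31^1 ≡ 31 (mod 37)
31^2 ≡ 31^2 = 961 ≡ 36 (mod 37)
31^4 ≡ 36^2 = 1296 ≡ 1 (mod 37)
31^8 ≡ 1^2 = 1 (mod 37)
31^16 ≡ 1^2 = 1 (mod 37)
31^32 ≡ 1^2 = 1 (mod 37)
31^64 ≡ 1^2 = 1 (mod 37)
31^128 ≡ 1^2 = 1 (mod 37)
31^256 ≡ 1^2 = 1 (mod 37)
31^512 ≡ 1^2 = 1 (mod 37)
31^1024 ≡ 1^2 = 1 (mod 37)
31^2048 ≡ 1^2 = 1 (mod 37)
31^2748 = 31^2048 · 31^512 · 31^128 · 31^32 · 31^16 · 31^8 · 31^4 ≡ 1 · 1 · 1 · 1 · 1 · 1 · 1 (mod 37).
Accumulate the product:
1 · 1 = 1
1 · 1 = 1
1 · 1 = 1
1 · 1 = 1
1 · 1 = 1
1 · 1 = 1

1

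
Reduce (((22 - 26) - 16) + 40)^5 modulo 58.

22 - 26 = -4 ≡ 54 (mod 58)
54 - 16 = 38
38 + 40 = 78 ≡ 20 (mod 58)
(20)^5 ≡ 24 (mod 58)

24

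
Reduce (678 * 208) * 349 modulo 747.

534

678 * 208 = 141024 ≡ 588 (mod 747)
588 * 349 = 205212 ≡ 534 (mod 747)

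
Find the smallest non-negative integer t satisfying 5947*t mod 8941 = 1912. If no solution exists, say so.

5530

gcd(5947, 8941) = 1, so a unique solution mod 8941 exists.
5947⁻¹ ≡ 218 (mod 8941).
t ≡ 218*1912 ≡ 5530 (mod 8941).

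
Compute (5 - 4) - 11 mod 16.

6

5 - 4 = 1
1 - 11 = -10 ≡ 6 (mod 16)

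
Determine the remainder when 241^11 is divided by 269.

247

11 in binary is 1011, i.e. 11 = 8 + 2 + 1.
241^1 ≡ 241 (mod 269)
241^2 ≡ 241^2 = 58081 ≡ 246 (mod 269)
241^4 ≡ 246^2 = 60516 ≡ 260 (mod 269)
241^8 ≡ 260^2 = 67600 ≡ 81 (mod 269)
241^11 = 241^8 × 241^2 × 241^1 ≡ 81 × 246 × 241 (mod 269).
Accumulate the product:
81 × 246 = 19926 ≡ 20
20 × 241 = 4820 ≡ 247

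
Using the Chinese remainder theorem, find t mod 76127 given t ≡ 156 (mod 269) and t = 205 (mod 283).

37278

269⁻¹ mod 283: 269*101 ≡ 1 (mod 283), so 269⁻¹ ≡ 101.
t = 156 + 269*((205 − 156)*101 mod 283) = 156 + 269*138 = 37278.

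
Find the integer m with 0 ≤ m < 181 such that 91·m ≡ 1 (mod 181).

181 = 1·91 + 90
91 = 1·90 + 1
90 = 90·1 + 0
gcd(91, 181) = 1, so the inverse exists.
Back-substitute for 1:
1 = 1·91 − 1·90
  = −1·181 + 2·91
So 91⁻¹ ≡ 2 (mod 181).

2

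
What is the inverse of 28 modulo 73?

60

73 = 2×28 + 17
28 = 1×17 + 11
17 = 1×11 + 6
11 = 1×6 + 5
6 = 1×5 + 1
5 = 5×1 + 0
gcd(28, 73) = 1, so the inverse exists.
Bézout: 1 = 5×73 − 13×28.
So 28⁻¹ ≡ −13 ≡ 60 (mod 73).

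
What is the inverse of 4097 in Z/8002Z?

5293

Run the extended Euclidean algorithm:
8002 = 1×4097 + 3905
4097 = 1×3905 + 192
3905 = 20×192 + 65
192 = 2×65 + 62
65 = 1×62 + 3
62 = 20×3 + 2
3 = 1×2 + 1
2 = 2×1 + 0
gcd(4097, 8002) = 1, so the inverse exists.
Back-substitute for 1:
1 = 1×3 − 1×2
  = −1×62 + 21×3
  = 21×65 − 22×62
  = −22×192 + 65×65
  = 65×3905 − 1322×192
  = −1322×4097 + 1387×3905
  = 1387×8002 − 2709×4097
So 4097⁻¹ ≡ −2709 ≡ 5293 (mod 8002).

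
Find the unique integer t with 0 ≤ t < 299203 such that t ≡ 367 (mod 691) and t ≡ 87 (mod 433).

240835

691⁻¹ mod 433: 691*240 ≡ 1 (mod 433), so 691⁻¹ ≡ 240.
t = 367 + 691*((87 − 367)*240 mod 433) = 367 + 691*348 = 240835.
Check: 240835 mod 691 = 367, 240835 mod 433 = 87. ✓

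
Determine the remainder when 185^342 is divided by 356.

5

185^1 ≡ 185 (mod 356)
185^2 ≡ 185^2 = 34225 ≡ 49 (mod 356)
185^4 ≡ 49^2 = 2401 ≡ 265 (mod 356)
185^8 ≡ 265^2 = 70225 ≡ 93 (mod 356)
185^16 ≡ 93^2 = 8649 ≡ 105 (mod 356)
185^32 ≡ 105^2 = 11025 ≡ 345 (mod 356)
185^64 ≡ 345^2 = 119025 ≡ 121 (mod 356)
185^128 ≡ 121^2 = 14641 ≡ 45 (mod 356)
185^256 ≡ 45^2 = 2025 ≡ 245 (mod 356)
185^342 = 185^256 × 185^64 × 185^16 × 185^4 × 185^2 ≡ 245 × 121 × 105 × 265 × 49 (mod 356).
Accumulate the product:
245 × 121 = 29645 ≡ 97
97 × 105 = 10185 ≡ 217
217 × 265 = 57505 ≡ 189
189 × 49 = 9261 ≡ 5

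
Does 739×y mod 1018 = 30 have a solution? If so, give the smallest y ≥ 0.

gcd(739, 1018) = 1, so a unique solution mod 1018 exists.
739⁻¹ ≡ 135 (mod 1018).
y ≡ 135×30 ≡ 996 (mod 1018).

996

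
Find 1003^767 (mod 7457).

By square-and-multiply:
1003^1 ≡ 1003 (mod 7457)
1003^2 ≡ 1003^2 = 1006009 ≡ 6771 (mod 7457)
1003^4 ≡ 6771^2 = 45846441 ≡ 805 (mod 7457)
1003^8 ≡ 805^2 = 648025 ≡ 6723 (mod 7457)
1003^16 ≡ 6723^2 = 45198729 ≡ 1852 (mod 7457)
1003^32 ≡ 1852^2 = 3429904 ≡ 7141 (mod 7457)
1003^64 ≡ 7141^2 = 50993881 ≡ 2915 (mod 7457)
1003^128 ≡ 2915^2 = 8497225 ≡ 3702 (mod 7457)
1003^256 ≡ 3702^2 = 13704804 ≡ 6295 (mod 7457)
1003^512 ≡ 6295^2 = 39627025 ≡ 527 (mod 7457)
1003^767 = 1003^512 * 1003^128 * 1003^64 * 1003^32 * 1003^16 * 1003^8 * 1003^4 * 1003^2 * 1003^1 ≡ 527 * 3702 * 2915 * 7141 * 1852 * 6723 * 805 * 6771 * 1003 (mod 7457).
Accumulate the product:
527 * 3702 = 1950954 ≡ 4677
4677 * 2915 = 13633455 ≡ 2059
2059 * 7141 = 14703319 ≡ 5572
5572 * 1852 = 10319344 ≡ 6313
6313 * 6723 = 42442299 ≡ 4512
4512 * 805 = 3632160 ≡ 601
601 * 6771 = 4069371 ≡ 5306
5306 * 1003 = 5321918 ≡ 5077

5077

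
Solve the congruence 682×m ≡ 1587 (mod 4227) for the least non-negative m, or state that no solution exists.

3405

gcd(682, 4227) = 1, so a unique solution mod 4227 exists.
682⁻¹ ≡ 1816 (mod 4227).
m ≡ 1816×1587 ≡ 3405 (mod 4227).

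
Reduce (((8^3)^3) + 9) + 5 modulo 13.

(8)^3 ≡ 5 (mod 13)
(5)^3 ≡ 8 (mod 13)
8 + 9 = 17 ≡ 4 (mod 13)
4 + 5 = 9

9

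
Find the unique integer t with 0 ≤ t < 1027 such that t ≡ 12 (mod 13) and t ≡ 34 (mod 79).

13⁻¹ mod 79: 13×73 ≡ 1 (mod 79), so 13⁻¹ ≡ 73.
t = 12 + 13×((34 − 12)×73 mod 79) = 12 + 13×26 = 350.

350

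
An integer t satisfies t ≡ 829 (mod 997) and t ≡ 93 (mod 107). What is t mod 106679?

35724

997⁻¹ mod 107: 997·85 ≡ 1 (mod 107), so 997⁻¹ ≡ 85.
t = 829 + 997·((93 − 829)·85 mod 107) = 829 + 997·35 = 35724.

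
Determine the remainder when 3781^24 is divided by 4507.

3244

Using repeated squaring:
24 in binary is 11000, i.e. 24 = 16 + 8.
3781^1 ≡ 3781 (mod 4507)
3781^2 ≡ 3781^2 = 14295961 ≡ 4264 (mod 4507)
3781^4 ≡ 4264^2 = 18181696 ≡ 458 (mod 4507)
3781^8 ≡ 458^2 = 209764 ≡ 2442 (mod 4507)
3781^16 ≡ 2442^2 = 5963364 ≡ 603 (mod 4507)
3781^24 = 3781^16 × 3781^8 ≡ 603 × 2442 (mod 4507).
603 × 2442 = 1472526 ≡ 3244 (mod 4507).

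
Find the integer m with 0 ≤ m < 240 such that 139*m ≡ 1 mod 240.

By the extended Euclidean algorithm:
240 = 1·139 + 101
139 = 1·101 + 38
101 = 2·38 + 25
38 = 1·25 + 13
25 = 1·13 + 12
13 = 1·12 + 1
12 = 12·1 + 0
gcd(139, 240) = 1, so the inverse exists.
Bézout: 1 = −11·240 + 19·139.
So 139⁻¹ ≡ 19 (mod 240).

19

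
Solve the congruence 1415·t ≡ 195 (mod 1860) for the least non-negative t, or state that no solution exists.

33

gcd(1415, 1860) = 5, and 5 | 195, so solutions exist.
Divide through by 5: 283·t ≡ 39 mod 372.
283⁻¹ ≡ 163 (mod 372).
t ≡ 163·39 ≡ 33 (mod 372).
The smallest non-negative solution is t = 33.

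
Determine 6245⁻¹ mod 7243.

Apply the Euclidean algorithm and back-substitute:
7243 = 1×6245 + 998
6245 = 6×998 + 257
998 = 3×257 + 227
257 = 1×227 + 30
227 = 7×30 + 17
30 = 1×17 + 13
17 = 1×13 + 4
13 = 3×4 + 1
4 = 4×1 + 0
gcd(6245, 7243) = 1, so the inverse exists.
Back-substitute for 1:
1 = 1×13 − 3×4
  = −3×17 + 4×13
  = 4×30 − 7×17
  = −7×227 + 53×30
  = 53×257 − 60×227
  = −60×998 + 233×257
  = 233×6245 − 1458×998
  = −1458×7243 + 1691×6245
So 6245⁻¹ ≡ 1691 (mod 7243).

1691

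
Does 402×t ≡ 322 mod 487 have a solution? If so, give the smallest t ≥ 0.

gcd(402, 487) = 1, so a unique solution mod 487 exists.
402⁻¹ ≡ 275 (mod 487).
t ≡ 275×322 ≡ 403 (mod 487).

403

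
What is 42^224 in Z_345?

141

Compute successive squares:
42^1 ≡ 42 (mod 345)
42^2 ≡ 42^2 = 1764 ≡ 39 (mod 345)
42^4 ≡ 39^2 = 1521 ≡ 141 (mod 345)
42^8 ≡ 141^2 = 19881 ≡ 216 (mod 345)
42^16 ≡ 216^2 = 46656 ≡ 81 (mod 345)
42^32 ≡ 81^2 = 6561 ≡ 6 (mod 345)
42^64 ≡ 6^2 = 36 (mod 345)
42^128 ≡ 36^2 = 1296 ≡ 261 (mod 345)
42^224 = 42^128 × 42^64 × 42^32 ≡ 261 × 36 × 6 (mod 345).
Accumulate the product:
261 × 36 = 9396 ≡ 81
81 × 6 = 486 ≡ 141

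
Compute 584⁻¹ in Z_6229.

By the extended Euclidean algorithm:
6229 = 10*584 + 389
584 = 1*389 + 195
389 = 1*195 + 194
195 = 1*194 + 1
194 = 194*1 + 0
gcd(584, 6229) = 1, so the inverse exists.
Bézout: 1 = −3*6229 + 32*584.
So 584⁻¹ ≡ 32 (mod 6229).

32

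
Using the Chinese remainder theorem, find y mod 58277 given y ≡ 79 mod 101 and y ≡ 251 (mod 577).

101⁻¹ mod 577: 101×40 ≡ 1 (mod 577), so 101⁻¹ ≡ 40.
y = 79 + 101×((251 − 79)×40 mod 577) = 79 + 101×533 = 53912.

53912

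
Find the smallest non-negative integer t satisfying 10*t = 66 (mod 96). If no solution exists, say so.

45

gcd(10, 96) = 2, and 2 | 66, so solutions exist.
Divide through by 2: 5*t ≡ 33 mod 48.
5⁻¹ ≡ 29 (mod 48).
t ≡ 29*33 ≡ 45 (mod 48).
The smallest non-negative solution is t = 45.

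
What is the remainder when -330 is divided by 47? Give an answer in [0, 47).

-330 = -8×47 + 46, so -330 ≡ 46 (mod 47).

46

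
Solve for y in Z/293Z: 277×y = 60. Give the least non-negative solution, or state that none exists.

gcd(277, 293) = 1, so a unique solution mod 293 exists.
277⁻¹ ≡ 238 (mod 293).
y ≡ 238×60 ≡ 216 (mod 293).

216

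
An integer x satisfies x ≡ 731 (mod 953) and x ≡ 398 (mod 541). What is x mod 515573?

953⁻¹ mod 541: 953·130 ≡ 1 (mod 541), so 953⁻¹ ≡ 130.
x = 731 + 953·((398 − 731)·130 mod 541) = 731 + 953·531 = 506774.

506774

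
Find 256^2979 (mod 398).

18

256^1 ≡ 256 (mod 398)
256^2 ≡ 256^2 = 65536 ≡ 264 (mod 398)
256^4 ≡ 264^2 = 69696 ≡ 46 (mod 398)
256^8 ≡ 46^2 = 2116 ≡ 126 (mod 398)
256^16 ≡ 126^2 = 15876 ≡ 354 (mod 398)
256^32 ≡ 354^2 = 125316 ≡ 344 (mod 398)
256^64 ≡ 344^2 = 118336 ≡ 130 (mod 398)
256^128 ≡ 130^2 = 16900 ≡ 184 (mod 398)
256^256 ≡ 184^2 = 33856 ≡ 26 (mod 398)
256^512 ≡ 26^2 = 676 ≡ 278 (mod 398)
256^1024 ≡ 278^2 = 77284 ≡ 72 (mod 398)
256^2048 ≡ 72^2 = 5184 ≡ 10 (mod 398)
256^2979 = 256^2048 * 256^512 * 256^256 * 256^128 * 256^32 * 256^2 * 256^1 ≡ 10 * 278 * 26 * 184 * 344 * 264 * 256 (mod 398).
Accumulate the product:
10 * 278 = 2780 ≡ 392
392 * 26 = 10192 ≡ 242
242 * 184 = 44528 ≡ 350
350 * 344 = 120400 ≡ 204
204 * 264 = 53856 ≡ 126
126 * 256 = 32256 ≡ 18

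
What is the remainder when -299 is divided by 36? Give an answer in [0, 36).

-299 = -9*36 + 25, so -299 ≡ 25 (mod 36).

25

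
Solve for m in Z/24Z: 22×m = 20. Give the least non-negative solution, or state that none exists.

gcd(22, 24) = 2, and 2 | 20, so solutions exist.
Divide through by 2: 11×m = 10 (mod 12).
11⁻¹ ≡ 11 (mod 12).
m ≡ 11×10 ≡ 2 (mod 12).
The smallest non-negative solution is m = 2.

2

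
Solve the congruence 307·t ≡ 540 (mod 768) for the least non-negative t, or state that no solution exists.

gcd(307, 768) = 1, so a unique solution mod 768 exists.
307⁻¹ ≡ 763 (mod 768).
t ≡ 763·540 ≡ 372 (mod 768).

372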